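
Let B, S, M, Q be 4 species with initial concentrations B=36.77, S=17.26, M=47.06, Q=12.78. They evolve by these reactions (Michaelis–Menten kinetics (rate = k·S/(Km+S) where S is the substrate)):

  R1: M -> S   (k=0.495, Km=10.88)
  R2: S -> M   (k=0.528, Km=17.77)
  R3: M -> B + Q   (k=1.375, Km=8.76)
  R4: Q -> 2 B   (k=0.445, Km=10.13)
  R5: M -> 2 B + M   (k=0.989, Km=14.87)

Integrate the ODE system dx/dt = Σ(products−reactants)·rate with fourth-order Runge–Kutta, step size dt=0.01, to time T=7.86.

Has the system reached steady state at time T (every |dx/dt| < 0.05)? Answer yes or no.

Steady state at T: no

RK4 with dt=0.01: 786 steps to T=7.86. Trajectory (selected grid times):
t=0.00: B=36.77 S=17.26 M=47.06 Q=12.78
t=0.87: B=39.52 S=17.38 M=45.93 Q=13.57
t=1.75: B=42.30 S=17.50 M=44.80 Q=14.35
t=2.62: B=45.04 S=17.62 M=43.68 Q=15.12
t=3.49: B=47.78 S=17.74 M=42.57 Q=15.88
t=4.37: B=50.55 S=17.85 M=41.46 Q=16.64
t=5.24: B=53.29 S=17.96 M=40.36 Q=17.39
t=6.11: B=56.01 S=18.07 M=39.27 Q=18.12
t=6.99: B=58.76 S=18.17 M=38.18 Q=18.85
t=7.86: B=61.47 S=18.27 M=37.11 Q=19.57
Rates at T: R1=0.3828, R2=0.2677, R3=1.1124, R4=0.2932, R5=0.7061
dx/dt at T (Σ net stoichiometry × rate): B=+3.1110, S=+0.1151, M=-1.2275, Q=+0.8192
Largest |dx/dt| is |+3.1110| (B) ≥ 0.05 → not steady.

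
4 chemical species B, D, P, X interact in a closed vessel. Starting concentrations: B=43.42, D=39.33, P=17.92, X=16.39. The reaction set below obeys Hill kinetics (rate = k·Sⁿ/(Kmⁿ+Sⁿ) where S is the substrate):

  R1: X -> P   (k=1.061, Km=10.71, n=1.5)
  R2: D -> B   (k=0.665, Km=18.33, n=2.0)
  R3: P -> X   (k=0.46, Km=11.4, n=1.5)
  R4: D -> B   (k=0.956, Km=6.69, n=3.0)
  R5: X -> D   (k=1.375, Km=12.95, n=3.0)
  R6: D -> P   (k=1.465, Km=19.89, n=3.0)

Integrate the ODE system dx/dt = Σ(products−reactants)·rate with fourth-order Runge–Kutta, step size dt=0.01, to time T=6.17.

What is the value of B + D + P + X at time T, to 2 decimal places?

Value at T = 117.06

Check how each reaction changes W = B + D + P + X (weight of products minus weight of reactants):
R1: X -> P: (1·1) − (1·1) = 1 − 1 = 0
R2: D -> B: (1·1) − (1·1) = 1 − 1 = 0
R3: P -> X: (1·1) − (1·1) = 1 − 1 = 0
R4: D -> B: (1·1) − (1·1) = 1 − 1 = 0
R5: X -> D: (1·1) − (1·1) = 1 − 1 = 0
R6: D -> P: (1·1) − (1·1) = 1 − 1 = 0
Every reaction leaves W unchanged, so W is conserved and no simulation is needed: W(T) = W(0) = 43.42 + 39.33 + 17.92 + 16.39 = 117.06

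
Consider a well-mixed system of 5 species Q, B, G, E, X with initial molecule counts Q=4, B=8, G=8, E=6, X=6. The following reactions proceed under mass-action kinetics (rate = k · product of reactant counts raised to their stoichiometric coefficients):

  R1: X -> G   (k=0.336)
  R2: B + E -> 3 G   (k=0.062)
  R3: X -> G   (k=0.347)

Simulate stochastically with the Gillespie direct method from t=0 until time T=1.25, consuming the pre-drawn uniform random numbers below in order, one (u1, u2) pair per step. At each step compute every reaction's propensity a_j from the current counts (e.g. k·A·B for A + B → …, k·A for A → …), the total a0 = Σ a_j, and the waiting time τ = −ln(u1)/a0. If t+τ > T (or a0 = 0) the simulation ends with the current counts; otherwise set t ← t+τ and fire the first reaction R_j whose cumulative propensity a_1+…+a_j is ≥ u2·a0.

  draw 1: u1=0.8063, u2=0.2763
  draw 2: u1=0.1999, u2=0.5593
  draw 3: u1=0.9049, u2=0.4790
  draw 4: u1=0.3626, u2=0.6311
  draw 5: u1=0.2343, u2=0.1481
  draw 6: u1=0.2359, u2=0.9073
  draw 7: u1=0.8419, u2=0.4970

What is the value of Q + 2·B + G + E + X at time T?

Value at T = 40

Check how each reaction changes W = Q + 2·B + G + E + X (weight of products minus weight of reactants):
R1: X -> G: (1·1) − (1·1) = 1 − 1 = 0
R2: B + E -> 3 G: (1·3) − (2·1 + 1·1) = 3 − 3 = 0
R3: X -> G: (1·1) − (1·1) = 1 − 1 = 0
Every reaction leaves W unchanged, so W is conserved and no simulation is needed: W(T) = W(0) = 4 + 2·8 + 8 + 6 + 6 = 40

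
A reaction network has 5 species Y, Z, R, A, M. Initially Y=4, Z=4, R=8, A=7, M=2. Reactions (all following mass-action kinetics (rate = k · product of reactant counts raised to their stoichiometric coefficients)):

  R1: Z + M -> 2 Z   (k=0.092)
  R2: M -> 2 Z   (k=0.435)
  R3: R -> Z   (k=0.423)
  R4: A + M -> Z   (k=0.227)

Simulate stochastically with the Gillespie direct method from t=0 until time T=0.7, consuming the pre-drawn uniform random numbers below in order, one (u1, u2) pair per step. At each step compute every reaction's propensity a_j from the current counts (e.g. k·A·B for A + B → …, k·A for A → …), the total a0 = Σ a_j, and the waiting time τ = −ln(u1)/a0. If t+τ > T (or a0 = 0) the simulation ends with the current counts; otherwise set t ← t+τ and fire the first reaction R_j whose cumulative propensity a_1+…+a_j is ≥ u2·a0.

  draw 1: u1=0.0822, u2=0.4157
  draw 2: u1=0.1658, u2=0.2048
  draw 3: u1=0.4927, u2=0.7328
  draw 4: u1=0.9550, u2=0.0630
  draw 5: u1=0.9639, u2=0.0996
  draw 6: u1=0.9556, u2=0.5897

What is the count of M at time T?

M at T = 0

t=0.000: Y=4 Z=4 R=8 A=7 M=2
Draw 1: a1=0.736, a2=0.870, a3=3.384, a4=3.178, a0=8.168; τ=−ln(0.0822)/8.168=0.306 → t=0.306; u2·a0=0.4157·8.168=3.395; a1+a2=1.606 < 3.395 ≤ a1+…+a3=4.990 → R3 fires; Y=4 Z=5 R=7 A=7 M=2
Draw 2: a1=0.920, a2=0.870, a3=2.961, a4=3.178, a0=7.929; τ=−ln(0.1658)/7.929=0.227 → t=0.533; u2·a0=0.2048·7.929=1.624; a1=0.920 < 1.624 ≤ a1+a2=1.790 → R2 fires; Y=4 Z=7 R=7 A=7 M=1
Draw 3: a1=0.644, a2=0.435, a3=2.961, a4=1.589, a0=5.629; τ=−ln(0.4927)/5.629=0.126 → t=0.658; u2·a0=0.7328·5.629=4.125; a1+…+a3=4.040 < 4.125 ≤ a1+…+a4=5.629 → R4 fires; Y=4 Z=8 R=7 A=6 M=0
Draw 4: a1=0.000, a2=0.000, a3=2.961, a4=0.000, a0=2.961; τ=−ln(0.9550)/2.961=0.016 → t=0.674; u2·a0=0.0630·2.961=0.187; a1+a2=0.000 < 0.187 ≤ a1+…+a3=2.961 → R3 fires; Y=4 Z=9 R=6 A=6 M=0
Draw 5: a1=0.000, a2=0.000, a3=2.538, a4=0.000, a0=2.538; τ=−ln(0.9639)/2.538=0.014 → t=0.688; u2·a0=0.0996·2.538=0.253; a1+a2=0.000 < 0.253 ≤ a1+…+a3=2.538 → R3 fires; Y=4 Z=10 R=5 A=6 M=0
Draw 6: a1=0.000, a2=0.000, a3=2.115, a4=0.000, a0=2.115; τ=−ln(0.9556)/2.115=0.021 → t=0.710 > T=0.7: stop.
Read off M at T=0.7: 0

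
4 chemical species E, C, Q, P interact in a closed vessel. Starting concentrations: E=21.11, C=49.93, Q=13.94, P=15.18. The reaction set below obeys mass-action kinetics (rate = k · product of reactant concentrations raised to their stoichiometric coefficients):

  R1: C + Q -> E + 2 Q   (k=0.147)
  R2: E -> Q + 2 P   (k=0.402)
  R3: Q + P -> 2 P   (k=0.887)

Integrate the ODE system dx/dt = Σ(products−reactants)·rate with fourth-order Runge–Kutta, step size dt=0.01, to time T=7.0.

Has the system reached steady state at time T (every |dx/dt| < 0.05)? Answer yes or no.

RK4 with dt=0.01: 700 steps to T=7.0. Trajectory (selected grid times):
t=0.00: E=21.11 C=49.93 Q=13.94 P=15.18
t=0.78: E=21.28 C=42.26 Q=0.19 P=59.10
t=1.56: E=16.12 C=41.59 Q=0.10 P=77.36
t=2.33: E=12.16 C=41.20 Q=0.07 P=90.84
t=3.11: E=9.10 C=40.94 Q=0.04 P=101.05
t=3.89: E=6.80 C=40.77 Q=0.03 P=108.66
t=4.67: E=5.07 C=40.65 Q=0.02 P=114.34
t=5.44: E=3.79 C=40.57 Q=0.02 P=118.51
t=6.22: E=2.82 C=40.50 Q=0.01 P=121.67
t=7.00: E=2.10 C=40.46 Q=0.01 P=124.02
Rates at T: R1=0.0485, R2=0.8450, R3=0.8967
dx/dt at T (Σ net stoichiometry × rate): E=-0.7965, C=-0.0485, Q=-0.0033, P=+2.5867
Largest |dx/dt| is |+2.5867| (P) ≥ 0.05 → not steady.

Steady state at T: no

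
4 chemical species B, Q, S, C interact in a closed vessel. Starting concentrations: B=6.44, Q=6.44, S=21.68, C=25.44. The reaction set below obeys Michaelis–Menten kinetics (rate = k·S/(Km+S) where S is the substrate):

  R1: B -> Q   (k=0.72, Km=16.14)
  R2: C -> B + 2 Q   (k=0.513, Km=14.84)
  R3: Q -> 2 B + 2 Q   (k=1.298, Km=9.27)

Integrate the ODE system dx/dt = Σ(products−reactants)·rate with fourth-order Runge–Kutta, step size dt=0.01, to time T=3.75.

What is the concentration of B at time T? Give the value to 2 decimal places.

RK4 with dt=0.01: 375 steps to T=3.75. Trajectory (selected grid times):
t=0.00: B=6.44 Q=6.44 S=21.68 C=25.44
t=0.42: B=6.95 Q=7.03 S=21.68 C=25.30
t=0.83: B=7.46 Q=7.62 S=21.68 C=25.17
t=1.25: B=8.00 Q=8.24 S=21.68 C=25.04
t=1.67: B=8.55 Q=8.88 S=21.68 C=24.90
t=2.08: B=9.11 Q=9.51 S=21.68 C=24.77
t=2.50: B=9.69 Q=10.17 S=21.68 C=24.63
t=2.92: B=10.29 Q=10.84 S=21.68 C=24.50
t=3.33: B=10.89 Q=11.51 S=21.68 C=24.37
t=3.75: B=11.51 Q=12.21 S=21.68 C=24.24
Read off B at T=3.75: 11.51

B at T = 11.51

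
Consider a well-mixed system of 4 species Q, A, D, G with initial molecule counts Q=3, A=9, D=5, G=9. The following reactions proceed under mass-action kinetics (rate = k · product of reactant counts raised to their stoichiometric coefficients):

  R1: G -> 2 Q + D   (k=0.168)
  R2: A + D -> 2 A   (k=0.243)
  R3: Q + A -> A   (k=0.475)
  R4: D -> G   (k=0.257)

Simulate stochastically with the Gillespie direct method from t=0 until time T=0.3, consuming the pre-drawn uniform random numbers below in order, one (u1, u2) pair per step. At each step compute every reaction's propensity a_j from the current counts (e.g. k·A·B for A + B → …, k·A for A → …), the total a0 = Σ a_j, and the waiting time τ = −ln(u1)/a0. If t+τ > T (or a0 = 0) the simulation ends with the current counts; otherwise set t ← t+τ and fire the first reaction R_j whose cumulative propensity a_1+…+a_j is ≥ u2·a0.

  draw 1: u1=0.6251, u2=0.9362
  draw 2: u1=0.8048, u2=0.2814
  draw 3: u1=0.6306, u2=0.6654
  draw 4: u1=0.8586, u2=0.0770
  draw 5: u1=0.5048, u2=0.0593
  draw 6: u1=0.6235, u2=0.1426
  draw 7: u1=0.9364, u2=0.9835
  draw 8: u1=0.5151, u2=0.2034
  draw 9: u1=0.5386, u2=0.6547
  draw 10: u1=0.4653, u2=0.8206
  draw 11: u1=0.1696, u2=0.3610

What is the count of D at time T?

D at T = 1

t=0.000: Q=3 A=9 D=5 G=9
Draw 1: a1=1.512, a2=10.935, a3=12.825, a4=1.285, a0=26.557; τ=−ln(0.6251)/26.557=0.018 → t=0.018; u2·a0=0.9362·26.557=24.863; a1+a2=12.447 < 24.863 ≤ a1+…+a3=25.272 → R3 fires; Q=2 A=9 D=5 G=9
Draw 2: a1=1.512, a2=10.935, a3=8.550, a4=1.285, a0=22.282; τ=−ln(0.8048)/22.282=0.010 → t=0.027; u2·a0=0.2814·22.282=6.270; a1=1.512 < 6.270 ≤ a1+a2=12.447 → R2 fires; Q=2 A=10 D=4 G=9
Draw 3: a1=1.512, a2=9.720, a3=9.500, a4=1.028, a0=21.760; τ=−ln(0.6306)/21.760=0.021 → t=0.049; u2·a0=0.6654·21.760=14.479; a1+a2=11.232 < 14.479 ≤ a1+…+a3=20.732 → R3 fires; Q=1 A=10 D=4 G=9
Draw 4: a1=1.512, a2=9.720, a3=4.750, a4=1.028, a0=17.010; τ=−ln(0.8586)/17.010=0.009 → t=0.058; u2·a0=0.0770·17.010=1.310 ≤ a1=1.512 → R1 fires; Q=3 A=10 D=5 G=8
Draw 5: a1=1.344, a2=12.150, a3=14.250, a4=1.285, a0=29.029; τ=−ln(0.5048)/29.029=0.024 → t=0.081; u2·a0=0.0593·29.029=1.721; a1=1.344 < 1.721 ≤ a1+a2=13.494 → R2 fires; Q=3 A=11 D=4 G=8
Draw 6: a1=1.344, a2=10.692, a3=15.675, a4=1.028, a0=28.739; τ=−ln(0.6235)/28.739=0.016 → t=0.098; u2·a0=0.1426·28.739=4.098; a1=1.344 < 4.098 ≤ a1+a2=12.036 → R2 fires; Q=3 A=12 D=3 G=8
Draw 7: a1=1.344, a2=8.748, a3=17.100, a4=0.771, a0=27.963; τ=−ln(0.9364)/27.963=0.002 → t=0.100; u2·a0=0.9835·27.963=27.502; a1+…+a3=27.192 < 27.502 ≤ a1+…+a4=27.963 → R4 fires; Q=3 A=12 D=2 G=9
Draw 8: a1=1.512, a2=5.832, a3=17.100, a4=0.514, a0=24.958; τ=−ln(0.5151)/24.958=0.027 → t=0.127; u2·a0=0.2034·24.958=5.076; a1=1.512 < 5.076 ≤ a1+a2=7.344 → R2 fires; Q=3 A=13 D=1 G=9
Draw 9: a1=1.512, a2=3.159, a3=18.525, a4=0.257, a0=23.453; τ=−ln(0.5386)/23.453=0.026 → t=0.153; u2·a0=0.6547·23.453=15.355; a1+a2=4.671 < 15.355 ≤ a1+…+a3=23.196 → R3 fires; Q=2 A=13 D=1 G=9
Draw 10: a1=1.512, a2=3.159, a3=12.350, a4=0.257, a0=17.278; τ=−ln(0.4653)/17.278=0.044 → t=0.197; u2·a0=0.8206·17.278=14.178; a1+a2=4.671 < 14.178 ≤ a1+…+a3=17.021 → R3 fires; Q=1 A=13 D=1 G=9
Draw 11: a1=1.512, a2=3.159, a3=6.175, a4=0.257, a0=11.103; τ=−ln(0.1696)/11.103=0.160 → t=0.357 > T=0.3: stop.
Read off D at T=0.3: 1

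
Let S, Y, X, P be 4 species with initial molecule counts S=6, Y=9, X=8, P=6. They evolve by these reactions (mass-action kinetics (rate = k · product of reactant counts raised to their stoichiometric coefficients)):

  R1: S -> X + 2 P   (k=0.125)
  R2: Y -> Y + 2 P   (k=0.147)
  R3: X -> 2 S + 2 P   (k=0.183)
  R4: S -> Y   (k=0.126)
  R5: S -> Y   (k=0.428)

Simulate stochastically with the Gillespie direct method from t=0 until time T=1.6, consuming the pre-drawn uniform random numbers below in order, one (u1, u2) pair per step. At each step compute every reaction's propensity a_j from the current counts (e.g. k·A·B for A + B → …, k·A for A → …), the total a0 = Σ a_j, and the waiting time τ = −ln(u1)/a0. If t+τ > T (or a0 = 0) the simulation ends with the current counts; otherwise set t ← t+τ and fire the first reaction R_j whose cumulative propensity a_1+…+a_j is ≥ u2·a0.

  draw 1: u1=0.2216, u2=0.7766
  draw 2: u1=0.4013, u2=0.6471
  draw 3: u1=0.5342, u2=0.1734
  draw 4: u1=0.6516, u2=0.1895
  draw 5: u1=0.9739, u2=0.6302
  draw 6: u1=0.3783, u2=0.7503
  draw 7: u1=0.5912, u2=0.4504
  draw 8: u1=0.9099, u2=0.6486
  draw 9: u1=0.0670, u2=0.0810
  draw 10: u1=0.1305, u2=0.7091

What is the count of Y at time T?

t=0.000: S=6 Y=9 X=8 P=6
Draw 1: a1=0.750, a2=1.323, a3=1.464, a4=0.756, a5=2.568, a0=6.861; τ=−ln(0.2216)/6.861=0.220 → t=0.220; u2·a0=0.7766·6.861=5.328; a1+…+a4=4.293 < 5.328 ≤ a1+…+a5=6.861 → R5 fires; S=5 Y=10 X=8 P=6
Draw 2: a1=0.625, a2=1.470, a3=1.464, a4=0.630, a5=2.140, a0=6.329; τ=−ln(0.4013)/6.329=0.144 → t=0.364; u2·a0=0.6471·6.329=4.095; a1+…+a3=3.559 < 4.095 ≤ a1+…+a4=4.189 → R4 fires; S=4 Y=11 X=8 P=6
Draw 3: a1=0.500, a2=1.617, a3=1.464, a4=0.504, a5=1.712, a0=5.797; τ=−ln(0.5342)/5.797=0.108 → t=0.472; u2·a0=0.1734·5.797=1.005; a1=0.500 < 1.005 ≤ a1+a2=2.117 → R2 fires; S=4 Y=11 X=8 P=8
Draw 4: a1=0.500, a2=1.617, a3=1.464, a4=0.504, a5=1.712, a0=5.797; τ=−ln(0.6516)/5.797=0.074 → t=0.546; u2·a0=0.1895·5.797=1.099; a1=0.500 < 1.099 ≤ a1+a2=2.117 → R2 fires; S=4 Y=11 X=8 P=10
Draw 5: a1=0.500, a2=1.617, a3=1.464, a4=0.504, a5=1.712, a0=5.797; τ=−ln(0.9739)/5.797=0.005 → t=0.551; u2·a0=0.6302·5.797=3.653; a1+…+a3=3.581 < 3.653 ≤ a1+…+a4=4.085 → R4 fires; S=3 Y=12 X=8 P=10
Draw 6: a1=0.375, a2=1.764, a3=1.464, a4=0.378, a5=1.284, a0=5.265; τ=−ln(0.3783)/5.265=0.185 → t=0.735; u2·a0=0.7503·5.265=3.950; a1+…+a3=3.603 < 3.950 ≤ a1+…+a4=3.981 → R4 fires; S=2 Y=13 X=8 P=10
Draw 7: a1=0.250, a2=1.911, a3=1.464, a4=0.252, a5=0.856, a0=4.733; τ=−ln(0.5912)/4.733=0.111 → t=0.846; u2·a0=0.4504·4.733=2.132; a1=0.250 < 2.132 ≤ a1+a2=2.161 → R2 fires; S=2 Y=13 X=8 P=12
Draw 8: a1=0.250, a2=1.911, a3=1.464, a4=0.252, a5=0.856, a0=4.733; τ=−ln(0.9099)/4.733=0.020 → t=0.866; u2·a0=0.6486·4.733=3.070; a1+a2=2.161 < 3.070 ≤ a1+…+a3=3.625 → R3 fires; S=4 Y=13 X=7 P=14
Draw 9: a1=0.500, a2=1.911, a3=1.281, a4=0.504, a5=1.712, a0=5.908; τ=−ln(0.0670)/5.908=0.458 → t=1.324; u2·a0=0.0810·5.908=0.479 ≤ a1=0.500 → R1 fires; S=3 Y=13 X=8 P=16
Draw 10: a1=0.375, a2=1.911, a3=1.464, a4=0.378, a5=1.284, a0=5.412; τ=−ln(0.1305)/5.412=0.376 → t=1.700 > T=1.6: stop.
Read off Y at T=1.6: 13

Y at T = 13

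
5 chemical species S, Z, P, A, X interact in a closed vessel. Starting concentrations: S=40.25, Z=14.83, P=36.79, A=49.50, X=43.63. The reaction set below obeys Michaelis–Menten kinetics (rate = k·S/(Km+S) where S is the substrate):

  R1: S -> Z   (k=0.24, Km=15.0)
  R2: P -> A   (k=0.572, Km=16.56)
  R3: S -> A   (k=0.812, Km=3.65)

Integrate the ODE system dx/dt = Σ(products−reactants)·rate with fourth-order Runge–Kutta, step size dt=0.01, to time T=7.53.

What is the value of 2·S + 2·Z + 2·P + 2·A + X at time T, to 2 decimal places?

Check how each reaction changes W = 2·S + 2·Z + 2·P + 2·A + X (weight of products minus weight of reactants):
R1: S -> Z: (2·1) − (2·1) = 2 − 2 = 0
R2: P -> A: (2·1) − (2·1) = 2 − 2 = 0
R3: S -> A: (2·1) − (2·1) = 2 − 2 = 0
Every reaction leaves W unchanged, so W is conserved and no simulation is needed: W(T) = W(0) = 2·40.25 + 2·14.83 + 2·36.79 + 2·49.50 + 43.63 = 326.37

Value at T = 326.37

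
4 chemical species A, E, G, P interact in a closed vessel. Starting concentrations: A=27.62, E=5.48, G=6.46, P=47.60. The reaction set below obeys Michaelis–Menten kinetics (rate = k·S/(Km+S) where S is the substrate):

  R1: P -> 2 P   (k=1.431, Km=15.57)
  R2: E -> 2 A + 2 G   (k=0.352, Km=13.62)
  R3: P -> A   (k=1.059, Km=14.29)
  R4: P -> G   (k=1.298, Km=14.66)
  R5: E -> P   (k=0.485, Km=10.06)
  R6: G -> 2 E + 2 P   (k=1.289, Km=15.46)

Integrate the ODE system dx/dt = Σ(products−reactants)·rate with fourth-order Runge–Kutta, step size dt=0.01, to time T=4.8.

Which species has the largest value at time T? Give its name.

RK4 with dt=0.01: 480 steps to T=4.8. Trajectory (selected grid times):
t=0.00: A=27.62 E=5.48 G=6.46 P=47.60
t=0.53: A=28.16 E=5.75 G=6.89 P=47.72
t=1.07: A=28.72 E=6.03 G=7.32 P=47.86
t=1.60: A=29.26 E=6.32 G=7.74 P=48.02
t=2.13: A=29.82 E=6.62 G=8.16 P=48.20
t=2.67: A=30.38 E=6.94 G=8.58 P=48.39
t=3.20: A=30.95 E=7.27 G=8.98 P=48.61
t=3.73: A=31.51 E=7.60 G=9.39 P=48.84
t=4.27: A=32.09 E=7.95 G=9.80 P=49.09
t=4.80: A=32.67 E=8.31 G=10.20 P=49.35
At T=4.8: A=32.67 E=8.31 G=10.20 P=49.35; the largest is P.

Dominant species at T: P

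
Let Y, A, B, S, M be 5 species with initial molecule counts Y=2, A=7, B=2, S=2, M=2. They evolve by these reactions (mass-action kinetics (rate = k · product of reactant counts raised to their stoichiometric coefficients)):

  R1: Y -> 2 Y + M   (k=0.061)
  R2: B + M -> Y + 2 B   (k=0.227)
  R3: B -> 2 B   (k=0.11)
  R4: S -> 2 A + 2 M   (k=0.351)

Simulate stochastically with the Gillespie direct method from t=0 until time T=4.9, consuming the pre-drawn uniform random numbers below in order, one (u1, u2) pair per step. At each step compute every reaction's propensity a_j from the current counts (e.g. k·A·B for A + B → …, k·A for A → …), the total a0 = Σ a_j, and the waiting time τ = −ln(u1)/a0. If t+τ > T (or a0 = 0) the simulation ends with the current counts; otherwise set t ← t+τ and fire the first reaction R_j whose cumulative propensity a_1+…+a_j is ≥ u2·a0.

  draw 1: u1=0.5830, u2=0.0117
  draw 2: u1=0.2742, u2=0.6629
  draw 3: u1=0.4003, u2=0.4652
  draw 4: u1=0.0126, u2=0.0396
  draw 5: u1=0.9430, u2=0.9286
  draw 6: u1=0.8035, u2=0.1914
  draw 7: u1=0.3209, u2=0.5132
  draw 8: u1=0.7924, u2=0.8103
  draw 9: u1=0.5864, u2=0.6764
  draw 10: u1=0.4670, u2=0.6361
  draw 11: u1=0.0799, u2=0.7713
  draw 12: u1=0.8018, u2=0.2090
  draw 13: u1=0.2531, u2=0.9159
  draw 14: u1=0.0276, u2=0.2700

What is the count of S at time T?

S at T = 1

t=0.000: Y=2 A=7 B=2 S=2 M=2
Draw 1: a1=0.122, a2=0.908, a3=0.220, a4=0.702, a0=1.952; τ=−ln(0.5830)/1.952=0.276 → t=0.276; u2·a0=0.0117·1.952=0.023 ≤ a1=0.122 → R1 fires; Y=3 A=7 B=2 S=2 M=3
Draw 2: a1=0.183, a2=1.362, a3=0.220, a4=0.702, a0=2.467; τ=−ln(0.2742)/2.467=0.524 → t=0.801; u2·a0=0.6629·2.467=1.635; a1+a2=1.545 < 1.635 ≤ a1+…+a3=1.765 → R3 fires; Y=3 A=7 B=3 S=2 M=3
Draw 3: a1=0.183, a2=2.043, a3=0.330, a4=0.702, a0=3.258; τ=−ln(0.4003)/3.258=0.281 → t=1.082; u2·a0=0.4652·3.258=1.516; a1=0.183 < 1.516 ≤ a1+a2=2.226 → R2 fires; Y=4 A=7 B=4 S=2 M=2
Draw 4: a1=0.244, a2=1.816, a3=0.440, a4=0.702, a0=3.202; τ=−ln(0.0126)/3.202=1.366 → t=2.448; u2·a0=0.0396·3.202=0.127 ≤ a1=0.244 → R1 fires; Y=5 A=7 B=4 S=2 M=3
Draw 5: a1=0.305, a2=2.724, a3=0.440, a4=0.702, a0=4.171; τ=−ln(0.9430)/4.171=0.014 → t=2.462; u2·a0=0.9286·4.171=3.873; a1+…+a3=3.469 < 3.873 ≤ a1+…+a4=4.171 → R4 fires; Y=5 A=9 B=4 S=1 M=5
Draw 6: a1=0.305, a2=4.540, a3=0.440, a4=0.351, a0=5.636; τ=−ln(0.8035)/5.636=0.039 → t=2.501; u2·a0=0.1914·5.636=1.079; a1=0.305 < 1.079 ≤ a1+a2=4.845 → R2 fires; Y=6 A=9 B=5 S=1 M=4
Draw 7: a1=0.366, a2=4.540, a3=0.550, a4=0.351, a0=5.807; τ=−ln(0.3209)/5.807=0.196 → t=2.697; u2·a0=0.5132·5.807=2.980; a1=0.366 < 2.980 ≤ a1+a2=4.906 → R2 fires; Y=7 A=9 B=6 S=1 M=3
Draw 8: a1=0.427, a2=4.086, a3=0.660, a4=0.351, a0=5.524; τ=−ln(0.7924)/5.524=0.042 → t=2.739; u2·a0=0.8103·5.524=4.476; a1=0.427 < 4.476 ≤ a1+a2=4.513 → R2 fires; Y=8 A=9 B=7 S=1 M=2
Draw 9: a1=0.488, a2=3.178, a3=0.770, a4=0.351, a0=4.787; τ=−ln(0.5864)/4.787=0.112 → t=2.850; u2·a0=0.6764·4.787=3.238; a1=0.488 < 3.238 ≤ a1+a2=3.666 → R2 fires; Y=9 A=9 B=8 S=1 M=1
Draw 10: a1=0.549, a2=1.816, a3=0.880, a4=0.351, a0=3.596; τ=−ln(0.4670)/3.596=0.212 → t=3.062; u2·a0=0.6361·3.596=2.287; a1=0.549 < 2.287 ≤ a1+a2=2.365 → R2 fires; Y=10 A=9 B=9 S=1 M=0
Draw 11: a1=0.610, a2=0.000, a3=0.990, a4=0.351, a0=1.951; τ=−ln(0.0799)/1.951=1.295 → t=4.357; u2·a0=0.7713·1.951=1.505; a1+a2=0.610 < 1.505 ≤ a1+…+a3=1.600 → R3 fires; Y=10 A=9 B=10 S=1 M=0
Draw 12: a1=0.610, a2=0.000, a3=1.100, a4=0.351, a0=2.061; τ=−ln(0.8018)/2.061=0.107 → t=4.464; u2·a0=0.2090·2.061=0.431 ≤ a1=0.610 → R1 fires; Y=11 A=9 B=10 S=1 M=1
Draw 13: a1=0.671, a2=2.270, a3=1.100, a4=0.351, a0=4.392; τ=−ln(0.2531)/4.392=0.313 → t=4.777; u2·a0=0.9159·4.392=4.023; a1+a2=2.941 < 4.023 ≤ a1+…+a3=4.041 → R3 fires; Y=11 A=9 B=11 S=1 M=1
Draw 14: a1=0.671, a2=2.497, a3=1.210, a4=0.351, a0=4.729; τ=−ln(0.0276)/4.729=0.759 → t=5.536 > T=4.9: stop.
Read off S at T=4.9: 1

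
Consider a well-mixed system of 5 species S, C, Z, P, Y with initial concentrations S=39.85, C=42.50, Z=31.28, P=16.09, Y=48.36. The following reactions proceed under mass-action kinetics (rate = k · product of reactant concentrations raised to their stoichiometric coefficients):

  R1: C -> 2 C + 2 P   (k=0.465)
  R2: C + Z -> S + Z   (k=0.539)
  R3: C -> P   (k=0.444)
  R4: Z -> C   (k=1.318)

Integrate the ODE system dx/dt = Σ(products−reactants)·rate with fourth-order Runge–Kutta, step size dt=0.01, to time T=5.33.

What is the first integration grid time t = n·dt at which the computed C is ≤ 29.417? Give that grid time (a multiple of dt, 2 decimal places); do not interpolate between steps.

RK4 with dt=0.01: 533 steps to T=5.33. Trajectory (selected grid times):
t=0.00: S=39.85 C=42.50 Z=31.28 P=16.09 Y=48.36
t=0.02: S=52.00 C=31.17 Z=30.47 P=17.09 Y=48.36
t=0.03: S=56.73 C=26.86 Z=30.07 P=17.49 Y=48.36
t=0.59: S=96.85 C=2.49 Z=14.37 P=21.65 Y=48.36
t=1.18: S=104.68 C=2.46 Z=6.60 P=23.64 Y=48.36
t=1.78: S=108.32 C=2.47 Z=2.99 P=25.67 Y=48.36
t=2.37: S=109.95 C=2.48 Z=1.38 P=27.68 Y=48.36
t=2.96: S=110.71 C=2.50 Z=0.63 P=29.69 Y=48.36
t=3.55: S=111.06 C=2.52 Z=0.29 P=31.73 Y=48.36
t=4.15: S=111.22 C=2.55 Z=0.13 P=33.81 Y=48.36
t=4.74: S=111.30 C=2.57 Z=0.06 P=35.89 Y=48.36
t=5.33: S=111.33 C=2.60 Z=0.03 P=37.99 Y=48.36
C(0.02)=31.174 > 29.417 but C(0.03)=26.855 ≤ 29.417, so the first grid time is t=0.03.

Threshold first reached at t = 0.03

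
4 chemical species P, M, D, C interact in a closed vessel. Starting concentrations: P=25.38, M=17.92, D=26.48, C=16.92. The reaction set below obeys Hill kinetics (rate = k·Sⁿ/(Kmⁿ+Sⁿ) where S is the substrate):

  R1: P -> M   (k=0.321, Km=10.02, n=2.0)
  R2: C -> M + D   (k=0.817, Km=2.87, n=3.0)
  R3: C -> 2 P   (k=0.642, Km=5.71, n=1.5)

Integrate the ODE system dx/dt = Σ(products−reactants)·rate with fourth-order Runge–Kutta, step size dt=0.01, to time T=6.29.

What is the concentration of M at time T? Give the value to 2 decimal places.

RK4 with dt=0.01: 629 steps to T=6.29. Trajectory (selected grid times):
t=0.00: P=25.38 M=17.92 D=26.48 C=16.92
t=0.70: P=25.93 M=18.68 D=27.05 C=15.98
t=1.40: P=26.47 M=19.45 D=27.62 C=15.04
t=2.10: P=26.99 M=20.21 D=28.18 C=14.11
t=2.80: P=27.50 M=20.98 D=28.75 C=13.19
t=3.49: P=27.99 M=21.73 D=29.31 C=12.30
t=4.19: P=28.46 M=22.49 D=29.87 C=11.40
t=4.89: P=28.92 M=23.26 D=30.43 C=10.51
t=5.59: P=29.34 M=24.02 D=30.99 C=9.63
t=6.29: P=29.75 M=24.77 D=31.55 C=8.78
Read off M at T=6.29: 24.77

M at T = 24.77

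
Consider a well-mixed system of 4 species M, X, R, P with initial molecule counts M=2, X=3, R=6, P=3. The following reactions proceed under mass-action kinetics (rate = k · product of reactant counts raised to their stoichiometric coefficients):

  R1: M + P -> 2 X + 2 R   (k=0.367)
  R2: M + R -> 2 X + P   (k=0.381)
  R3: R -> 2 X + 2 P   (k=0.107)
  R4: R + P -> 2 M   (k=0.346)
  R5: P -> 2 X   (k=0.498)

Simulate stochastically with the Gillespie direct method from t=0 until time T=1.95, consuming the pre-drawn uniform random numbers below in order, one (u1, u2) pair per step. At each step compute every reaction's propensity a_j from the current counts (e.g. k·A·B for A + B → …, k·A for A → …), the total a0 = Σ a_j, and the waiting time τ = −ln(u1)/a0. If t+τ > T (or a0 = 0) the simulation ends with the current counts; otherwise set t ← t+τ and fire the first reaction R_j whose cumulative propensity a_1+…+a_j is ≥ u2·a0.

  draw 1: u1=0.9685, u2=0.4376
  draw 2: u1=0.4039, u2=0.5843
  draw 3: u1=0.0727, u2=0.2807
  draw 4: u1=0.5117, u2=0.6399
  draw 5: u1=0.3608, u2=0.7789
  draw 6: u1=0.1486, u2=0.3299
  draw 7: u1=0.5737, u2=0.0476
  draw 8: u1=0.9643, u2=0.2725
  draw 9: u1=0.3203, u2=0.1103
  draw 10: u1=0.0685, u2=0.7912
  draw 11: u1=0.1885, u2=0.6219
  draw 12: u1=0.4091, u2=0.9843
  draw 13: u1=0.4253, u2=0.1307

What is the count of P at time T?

t=0.000: M=2 X=3 R=6 P=3
Draw 1: a1=2.202, a2=4.572, a3=0.642, a4=6.228, a5=1.494, a0=15.138; τ=−ln(0.9685)/15.138=0.002 → t=0.002; u2·a0=0.4376·15.138=6.624; a1=2.202 < 6.624 ≤ a1+a2=6.774 → R2 fires; M=1 X=5 R=5 P=4
Draw 2: a1=1.468, a2=1.905, a3=0.535, a4=6.920, a5=1.992, a0=12.820; τ=−ln(0.4039)/12.820=0.071 → t=0.073; u2·a0=0.5843·12.820=7.491; a1+…+a3=3.908 < 7.491 ≤ a1+…+a4=10.828 → R4 fires; M=3 X=5 R=4 P=3
Draw 3: a1=3.303, a2=4.572, a3=0.428, a4=4.152, a5=1.494, a0=13.949; τ=−ln(0.0727)/13.949=0.188 → t=0.261; u2·a0=0.2807·13.949=3.915; a1=3.303 < 3.915 ≤ a1+a2=7.875 → R2 fires; M=2 X=7 R=3 P=4
Draw 4: a1=2.936, a2=2.286, a3=0.321, a4=4.152, a5=1.992, a0=11.687; τ=−ln(0.5117)/11.687=0.057 → t=0.318; u2·a0=0.6399·11.687=7.479; a1+…+a3=5.543 < 7.479 ≤ a1+…+a4=9.695 → R4 fires; M=4 X=7 R=2 P=3
Draw 5: a1=4.404, a2=3.048, a3=0.214, a4=2.076, a5=1.494, a0=11.236; τ=−ln(0.3608)/11.236=0.091 → t=0.409; u2·a0=0.7789·11.236=8.752; a1+…+a3=7.666 < 8.752 ≤ a1+…+a4=9.742 → R4 fires; M=6 X=7 R=1 P=2
Draw 6: a1=4.404, a2=2.286, a3=0.107, a4=0.692, a5=0.996, a0=8.485; τ=−ln(0.1486)/8.485=0.225 → t=0.634; u2·a0=0.3299·8.485=2.799 ≤ a1=4.404 → R1 fires; M=5 X=9 R=3 P=1
Draw 7: a1=1.835, a2=5.715, a3=0.321, a4=1.038, a5=0.498, a0=9.407; τ=−ln(0.5737)/9.407=0.059 → t=0.693; u2·a0=0.0476·9.407=0.448 ≤ a1=1.835 → R1 fires; M=4 X=11 R=5 P=0
Draw 8: a1=0.000, a2=7.620, a3=0.535, a4=0.000, a5=0.000, a0=8.155; τ=−ln(0.9643)/8.155=0.004 → t=0.697; u2·a0=0.2725·8.155=2.222; a1=0.000 < 2.222 ≤ a1+a2=7.620 → R2 fires; M=3 X=13 R=4 P=1
Draw 9: a1=1.101, a2=4.572, a3=0.428, a4=1.384, a5=0.498, a0=7.983; τ=−ln(0.3203)/7.983=0.143 → t=0.840; u2·a0=0.1103·7.983=0.881 ≤ a1=1.101 → R1 fires; M=2 X=15 R=6 P=0
Draw 10: a1=0.000, a2=4.572, a3=0.642, a4=0.000, a5=0.000, a0=5.214; τ=−ln(0.0685)/5.214=0.514 → t=1.354; u2·a0=0.7912·5.214=4.125; a1=0.000 < 4.125 ≤ a1+a2=4.572 → R2 fires; M=1 X=17 R=5 P=1
Draw 11: a1=0.367, a2=1.905, a3=0.535, a4=1.730, a5=0.498, a0=5.035; τ=−ln(0.1885)/5.035=0.331 → t=1.685; u2·a0=0.6219·5.035=3.131; a1+…+a3=2.807 < 3.131 ≤ a1+…+a4=4.537 → R4 fires; M=3 X=17 R=4 P=0
Draw 12: a1=0.000, a2=4.572, a3=0.428, a4=0.000, a5=0.000, a0=5.000; τ=−ln(0.4091)/5.000=0.179 → t=1.864; u2·a0=0.9843·5.000=4.921; a1+a2=4.572 < 4.921 ≤ a1+…+a3=5.000 → R3 fires; M=3 X=19 R=3 P=2
Draw 13: a1=2.202, a2=3.429, a3=0.321, a4=2.076, a5=0.996, a0=9.024; τ=−ln(0.4253)/9.024=0.095 → t=1.959 > T=1.95: stop.
Read off P at T=1.95: 2

P at T = 2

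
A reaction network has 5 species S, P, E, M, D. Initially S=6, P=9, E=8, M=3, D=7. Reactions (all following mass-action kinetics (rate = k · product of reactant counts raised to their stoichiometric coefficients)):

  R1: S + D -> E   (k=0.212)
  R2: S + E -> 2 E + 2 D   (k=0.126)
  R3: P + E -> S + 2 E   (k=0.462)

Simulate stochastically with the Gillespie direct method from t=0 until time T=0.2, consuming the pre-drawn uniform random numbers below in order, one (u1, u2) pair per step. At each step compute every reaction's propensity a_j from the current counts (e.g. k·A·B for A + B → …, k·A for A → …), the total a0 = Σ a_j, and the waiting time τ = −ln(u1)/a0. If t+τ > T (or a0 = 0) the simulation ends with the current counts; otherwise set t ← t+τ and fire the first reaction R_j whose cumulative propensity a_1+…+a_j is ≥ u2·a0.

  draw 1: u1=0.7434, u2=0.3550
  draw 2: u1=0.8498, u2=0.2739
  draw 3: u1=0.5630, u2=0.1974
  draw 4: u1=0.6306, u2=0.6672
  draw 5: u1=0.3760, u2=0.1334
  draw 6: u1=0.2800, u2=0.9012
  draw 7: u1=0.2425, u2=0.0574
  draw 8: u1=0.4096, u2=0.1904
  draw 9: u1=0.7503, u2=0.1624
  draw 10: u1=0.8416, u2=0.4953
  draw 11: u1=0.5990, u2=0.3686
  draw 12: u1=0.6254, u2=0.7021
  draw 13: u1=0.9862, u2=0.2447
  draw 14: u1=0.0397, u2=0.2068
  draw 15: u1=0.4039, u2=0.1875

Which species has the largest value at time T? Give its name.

t=0.000: S=6 P=9 E=8 M=3 D=7
Draw 1: a1=8.904, a2=6.048, a3=33.264, a0=48.216; τ=−ln(0.7434)/48.216=0.006 → t=0.006; u2·a0=0.3550·48.216=17.117; a1+a2=14.952 < 17.117 ≤ a1+…+a3=48.216 → R3 fires; S=7 P=8 E=9 M=3 D=7
Draw 2: a1=10.388, a2=7.938, a3=33.264, a0=51.590; τ=−ln(0.8498)/51.590=0.003 → t=0.009; u2·a0=0.2739·51.590=14.131; a1=10.388 < 14.131 ≤ a1+a2=18.326 → R2 fires; S=6 P=8 E=10 M=3 D=9
Draw 3: a1=11.448, a2=7.560, a3=36.960, a0=55.968; τ=−ln(0.5630)/55.968=0.010 → t=0.020; u2·a0=0.1974·55.968=11.048 ≤ a1=11.448 → R1 fires; S=5 P=8 E=11 M=3 D=8
Draw 4: a1=8.480, a2=6.930, a3=40.656, a0=56.066; τ=−ln(0.6306)/56.066=0.008 → t=0.028; u2·a0=0.6672·56.066=37.407; a1+a2=15.410 < 37.407 ≤ a1+…+a3=56.066 → R3 fires; S=6 P=7 E=12 M=3 D=8
Draw 5: a1=10.176, a2=9.072, a3=38.808, a0=58.056; τ=−ln(0.3760)/58.056=0.017 → t=0.045; u2·a0=0.1334·58.056=7.745 ≤ a1=10.176 → R1 fires; S=5 P=7 E=13 M=3 D=7
Draw 6: a1=7.420, a2=8.190, a3=42.042, a0=57.652; τ=−ln(0.2800)/57.652=0.022 → t=0.067; u2·a0=0.9012·57.652=51.956; a1+a2=15.610 < 51.956 ≤ a1+…+a3=57.652 → R3 fires; S=6 P=6 E=14 M=3 D=7
Draw 7: a1=8.904, a2=10.584, a3=38.808, a0=58.296; τ=−ln(0.2425)/58.296=0.024 → t=0.091; u2·a0=0.0574·58.296=3.346 ≤ a1=8.904 → R1 fires; S=5 P=6 E=15 M=3 D=6
Draw 8: a1=6.360, a2=9.450, a3=41.580, a0=57.390; τ=−ln(0.4096)/57.390=0.016 → t=0.107; u2·a0=0.1904·57.390=10.927; a1=6.360 < 10.927 ≤ a1+a2=15.810 → R2 fires; S=4 P=6 E=16 M=3 D=8
Draw 9: a1=6.784, a2=8.064, a3=44.352, a0=59.200; τ=−ln(0.7503)/59.200=0.005 → t=0.111; u2·a0=0.1624·59.200=9.614; a1=6.784 < 9.614 ≤ a1+a2=14.848 → R2 fires; S=3 P=6 E=17 M=3 D=10
Draw 10: a1=6.360, a2=6.426, a3=47.124, a0=59.910; τ=−ln(0.8416)/59.910=0.003 → t=0.114; u2·a0=0.4953·59.910=29.673; a1+a2=12.786 < 29.673 ≤ a1+…+a3=59.910 → R3 fires; S=4 P=5 E=18 M=3 D=10
Draw 11: a1=8.480, a2=9.072, a3=41.580, a0=59.132; τ=−ln(0.5990)/59.132=0.009 → t=0.123; u2·a0=0.3686·59.132=21.796; a1+a2=17.552 < 21.796 ≤ a1+…+a3=59.132 → R3 fires; S=5 P=4 E=19 M=3 D=10
Draw 12: a1=10.600, a2=11.970, a3=35.112, a0=57.682; τ=−ln(0.6254)/57.682=0.008 → t=0.131; u2·a0=0.7021·57.682=40.499; a1+a2=22.570 < 40.499 ≤ a1+…+a3=57.682 → R3 fires; S=6 P=3 E=20 M=3 D=10
Draw 13: a1=12.720, a2=15.120, a3=27.720, a0=55.560; τ=−ln(0.9862)/55.560=0.000 → t=0.131; u2·a0=0.2447·55.560=13.596; a1=12.720 < 13.596 ≤ a1+a2=27.840 → R2 fires; S=5 P=3 E=21 M=3 D=12
Draw 14: a1=12.720, a2=13.230, a3=29.106, a0=55.056; τ=−ln(0.0397)/55.056=0.059 → t=0.190; u2·a0=0.2068·55.056=11.386 ≤ a1=12.720 → R1 fires; S=4 P=3 E=22 M=3 D=11
Draw 15: a1=9.328, a2=11.088, a3=30.492, a0=50.908; τ=−ln(0.4039)/50.908=0.018 → t=0.208 > T=0.2: stop.
At T=0.2: S=4 P=3 E=22 M=3 D=11; the largest is E.

Dominant species at T: E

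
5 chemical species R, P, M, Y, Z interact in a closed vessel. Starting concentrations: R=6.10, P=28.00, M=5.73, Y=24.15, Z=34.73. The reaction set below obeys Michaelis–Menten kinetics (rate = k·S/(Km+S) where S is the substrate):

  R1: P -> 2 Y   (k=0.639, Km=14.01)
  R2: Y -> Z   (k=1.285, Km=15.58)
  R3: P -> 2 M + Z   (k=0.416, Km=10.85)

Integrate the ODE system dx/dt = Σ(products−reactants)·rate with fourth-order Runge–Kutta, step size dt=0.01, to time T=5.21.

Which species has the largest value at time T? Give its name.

Dominant species at T: Z

RK4 with dt=0.01: 521 steps to T=5.21. Trajectory (selected grid times):
t=0.00: R=6.10 P=28.00 M=5.73 Y=24.15 Z=34.73
t=0.58: R=6.10 P=27.58 M=6.08 Y=24.19 Z=35.36
t=1.16: R=6.10 P=27.16 M=6.42 Y=24.23 Z=35.98
t=1.74: R=6.10 P=26.75 M=6.77 Y=24.26 Z=36.61
t=2.32: R=6.10 P=26.33 M=7.11 Y=24.29 Z=37.23
t=2.89: R=6.10 P=25.93 M=7.44 Y=24.32 Z=37.85
t=3.47: R=6.10 P=25.52 M=7.78 Y=24.34 Z=38.47
t=4.05: R=6.10 P=25.11 M=8.12 Y=24.37 Z=39.10
t=4.63: R=6.10 P=24.71 M=8.46 Y=24.39 Z=39.72
t=5.21: R=6.10 P=24.30 M=8.79 Y=24.40 Z=40.34
At T=5.21: R=6.10 P=24.30 M=8.79 Y=24.40 Z=40.34; the largest is Z.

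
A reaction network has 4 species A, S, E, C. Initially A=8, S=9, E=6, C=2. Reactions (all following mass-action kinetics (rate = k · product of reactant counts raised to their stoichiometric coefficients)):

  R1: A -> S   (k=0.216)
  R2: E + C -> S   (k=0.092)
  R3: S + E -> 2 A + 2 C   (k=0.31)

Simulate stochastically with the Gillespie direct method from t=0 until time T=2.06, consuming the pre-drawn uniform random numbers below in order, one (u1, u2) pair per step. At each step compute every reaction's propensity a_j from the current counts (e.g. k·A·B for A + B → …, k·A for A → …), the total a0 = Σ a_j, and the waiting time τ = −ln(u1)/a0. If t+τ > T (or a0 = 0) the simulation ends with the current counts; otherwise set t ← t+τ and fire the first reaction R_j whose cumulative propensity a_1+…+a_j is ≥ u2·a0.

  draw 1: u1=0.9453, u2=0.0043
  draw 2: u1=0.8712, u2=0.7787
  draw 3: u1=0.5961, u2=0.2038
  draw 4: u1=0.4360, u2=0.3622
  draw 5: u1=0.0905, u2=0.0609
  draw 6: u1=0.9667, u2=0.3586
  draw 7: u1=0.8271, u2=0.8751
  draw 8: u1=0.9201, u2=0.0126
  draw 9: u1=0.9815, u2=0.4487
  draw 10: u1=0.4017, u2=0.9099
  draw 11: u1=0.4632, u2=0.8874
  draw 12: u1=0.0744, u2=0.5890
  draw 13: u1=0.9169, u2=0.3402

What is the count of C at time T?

C at T = 8

t=0.000: A=8 S=9 E=6 C=2
Draw 1: a1=1.728, a2=1.104, a3=16.740, a0=19.572; τ=−ln(0.9453)/19.572=0.003 → t=0.003; u2·a0=0.0043·19.572=0.084 ≤ a1=1.728 → R1 fires; A=7 S=10 E=6 C=2
Draw 2: a1=1.512, a2=1.104, a3=18.600, a0=21.216; τ=−ln(0.8712)/21.216=0.006 → t=0.009; u2·a0=0.7787·21.216=16.521; a1+a2=2.616 < 16.521 ≤ a1+…+a3=21.216 → R3 fires; A=9 S=9 E=5 C=4
Draw 3: a1=1.944, a2=1.840, a3=13.950, a0=17.734; τ=−ln(0.5961)/17.734=0.029 → t=0.039; u2·a0=0.2038·17.734=3.614; a1=1.944 < 3.614 ≤ a1+a2=3.784 → R2 fires; A=9 S=10 E=4 C=3
Draw 4: a1=1.944, a2=1.104, a3=12.400, a0=15.448; τ=−ln(0.4360)/15.448=0.054 → t=0.092; u2·a0=0.3622·15.448=5.595; a1+a2=3.048 < 5.595 ≤ a1+…+a3=15.448 → R3 fires; A=11 S=9 E=3 C=5
Draw 5: a1=2.376, a2=1.380, a3=8.370, a0=12.126; τ=−ln(0.0905)/12.126=0.198 → t=0.290; u2·a0=0.0609·12.126=0.738 ≤ a1=2.376 → R1 fires; A=10 S=10 E=3 C=5
Draw 6: a1=2.160, a2=1.380, a3=9.300, a0=12.840; τ=−ln(0.9667)/12.840=0.003 → t=0.293; u2·a0=0.3586·12.840=4.604; a1+a2=3.540 < 4.604 ≤ a1+…+a3=12.840 → R3 fires; A=12 S=9 E=2 C=7
Draw 7: a1=2.592, a2=1.288, a3=5.580, a0=9.460; τ=−ln(0.8271)/9.460=0.020 → t=0.313; u2·a0=0.8751·9.460=8.278; a1+a2=3.880 < 8.278 ≤ a1+…+a3=9.460 → R3 fires; A=14 S=8 E=1 C=9
Draw 8: a1=3.024, a2=0.828, a3=2.480, a0=6.332; τ=−ln(0.9201)/6.332=0.013 → t=0.326; u2·a0=0.0126·6.332=0.080 ≤ a1=3.024 → R1 fires; A=13 S=9 E=1 C=9
Draw 9: a1=2.808, a2=0.828, a3=2.790, a0=6.426; τ=−ln(0.9815)/6.426=0.003 → t=0.329; u2·a0=0.4487·6.426=2.883; a1=2.808 < 2.883 ≤ a1+a2=3.636 → R2 fires; A=13 S=10 E=0 C=8
Draw 10: a1=2.808, a2=0.000, a3=0.000, a0=2.808; τ=−ln(0.4017)/2.808=0.325 → t=0.654; u2·a0=0.9099·2.808=2.555 ≤ a1=2.808 → R1 fires; A=12 S=11 E=0 C=8
Draw 11: a1=2.592, a2=0.000, a3=0.000, a0=2.592; τ=−ln(0.4632)/2.592=0.297 → t=0.951; u2·a0=0.8874·2.592=2.300 ≤ a1=2.592 → R1 fires; A=11 S=12 E=0 C=8
Draw 12: a1=2.376, a2=0.000, a3=0.000, a0=2.376; τ=−ln(0.0744)/2.376=1.094 → t=2.044; u2·a0=0.5890·2.376=1.399 ≤ a1=2.376 → R1 fires; A=10 S=13 E=0 C=8
Draw 13: a1=2.160, a2=0.000, a3=0.000, a0=2.160; τ=−ln(0.9169)/2.160=0.040 → t=2.085 > T=2.06: stop.
Read off C at T=2.06: 8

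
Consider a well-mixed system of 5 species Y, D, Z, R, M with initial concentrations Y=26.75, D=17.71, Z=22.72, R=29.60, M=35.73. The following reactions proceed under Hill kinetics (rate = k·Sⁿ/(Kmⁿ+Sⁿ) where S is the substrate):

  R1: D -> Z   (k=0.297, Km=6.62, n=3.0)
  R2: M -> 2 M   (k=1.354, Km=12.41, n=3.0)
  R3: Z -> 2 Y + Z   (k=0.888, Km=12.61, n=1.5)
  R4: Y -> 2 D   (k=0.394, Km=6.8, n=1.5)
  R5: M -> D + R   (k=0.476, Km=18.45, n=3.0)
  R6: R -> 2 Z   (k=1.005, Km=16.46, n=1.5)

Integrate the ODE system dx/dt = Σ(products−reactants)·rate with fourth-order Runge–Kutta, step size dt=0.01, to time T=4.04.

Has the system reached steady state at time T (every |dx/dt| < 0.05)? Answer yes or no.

RK4 with dt=0.01: 404 steps to T=4.04. Trajectory (selected grid times):
t=0.00: Y=26.75 D=17.71 Z=22.72 R=29.60 M=35.73
t=0.45: Y=27.16 D=18.09 Z=23.49 R=29.47 M=36.13
t=0.90: Y=27.58 D=18.46 Z=24.25 R=29.34 M=36.52
t=1.35: Y=28.01 D=18.84 Z=25.02 R=29.21 M=36.92
t=1.80: Y=28.44 D=19.22 Z=25.78 R=29.09 M=37.32
t=2.24: Y=28.87 D=19.59 Z=26.52 R=28.96 M=37.70
t=2.69: Y=29.32 D=19.98 Z=27.29 R=28.84 M=38.10
t=3.14: Y=29.77 D=20.36 Z=28.05 R=28.72 M=38.50
t=3.59: Y=30.23 D=20.74 Z=28.81 R=28.59 M=38.89
t=4.04: Y=30.69 D=21.13 Z=29.56 R=28.47 M=39.29
Rates at T: R1=0.2881, R2=1.3126, R3=0.6945, R4=0.3568, R5=0.4313, R6=0.6981
dx/dt at T (Σ net stoichiometry × rate): Y=+1.0323, D=+0.8568, Z=+1.6844, R=-0.2668, M=+0.8813
Largest |dx/dt| is |+1.6844| (Z) ≥ 0.05 → not steady.

Steady state at T: no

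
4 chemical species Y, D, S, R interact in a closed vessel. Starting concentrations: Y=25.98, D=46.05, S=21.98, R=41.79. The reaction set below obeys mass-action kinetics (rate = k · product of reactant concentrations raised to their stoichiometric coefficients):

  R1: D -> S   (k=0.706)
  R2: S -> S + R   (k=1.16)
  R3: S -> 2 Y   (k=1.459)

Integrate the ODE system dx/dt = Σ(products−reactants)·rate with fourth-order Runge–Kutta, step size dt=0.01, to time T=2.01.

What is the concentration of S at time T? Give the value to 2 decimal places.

S at T = 9.32

RK4 with dt=0.01: 201 steps to T=2.01. Trajectory (selected grid times):
t=0.00: Y=25.98 D=46.05 S=21.98 R=41.79
t=0.22: Y=40.01 D=39.43 S=21.59 R=47.37
t=0.45: Y=54.15 D=33.52 S=20.43 R=52.99
t=0.67: Y=66.79 D=28.69 S=18.93 R=58.01
t=0.89: Y=78.41 D=24.57 S=17.25 R=62.63
t=1.12: Y=89.38 D=20.88 S=15.45 R=66.99
t=1.34: Y=98.75 D=17.88 S=13.76 R=70.72
t=1.56: Y=107.07 D=15.31 S=12.18 R=74.03
t=1.79: Y=114.72 D=13.01 S=10.65 R=77.07
t=2.01: Y=121.12 D=11.14 S=9.32 R=79.61
Read off S at T=2.01: 9.32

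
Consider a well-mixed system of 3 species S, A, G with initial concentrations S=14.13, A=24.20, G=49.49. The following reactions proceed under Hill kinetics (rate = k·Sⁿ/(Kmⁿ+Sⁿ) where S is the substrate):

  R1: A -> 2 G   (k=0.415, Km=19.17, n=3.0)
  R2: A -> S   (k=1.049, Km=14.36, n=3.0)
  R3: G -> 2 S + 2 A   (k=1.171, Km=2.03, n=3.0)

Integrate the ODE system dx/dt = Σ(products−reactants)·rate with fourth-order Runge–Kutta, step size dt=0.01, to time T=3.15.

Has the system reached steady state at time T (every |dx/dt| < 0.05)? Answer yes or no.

Steady state at T: no

RK4 with dt=0.01: 315 steps to T=3.15. Trajectory (selected grid times):
t=0.00: S=14.13 A=24.20 G=49.49
t=0.35: S=15.25 A=24.62 G=49.28
t=0.70: S=16.38 A=25.03 G=49.06
t=1.05: S=17.51 A=25.44 G=48.86
t=1.40: S=18.64 A=25.84 G=48.65
t=1.75: S=19.78 A=26.24 G=48.45
t=2.10: S=20.91 A=26.64 G=48.25
t=2.45: S=22.05 A=27.04 G=48.05
t=2.80: S=23.19 A=27.43 G=47.86
t=3.15: S=24.33 A=27.82 G=47.67
Rates at T: R1=0.3127, R2=0.9221, R3=1.1709
dx/dt at T (Σ net stoichiometry × rate): S=+3.2640, A=+1.1070, G=-0.5456
Largest |dx/dt| is |+3.2640| (S) ≥ 0.05 → not steady.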